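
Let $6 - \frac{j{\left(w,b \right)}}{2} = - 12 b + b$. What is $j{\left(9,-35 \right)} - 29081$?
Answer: $-29839$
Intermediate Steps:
$j{\left(w,b \right)} = 12 + 22 b$ ($j{\left(w,b \right)} = 12 - 2 \left(- 12 b + b\right) = 12 - 2 \left(- 11 b\right) = 12 + 22 b$)
$j{\left(9,-35 \right)} - 29081 = \left(12 + 22 \left(-35\right)\right) - 29081 = \left(12 - 770\right) - 29081 = -758 - 29081 = -29839$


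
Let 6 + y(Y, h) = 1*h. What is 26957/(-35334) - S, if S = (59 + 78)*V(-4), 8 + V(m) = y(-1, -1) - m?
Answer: 53221381/35334 ≈ 1506.2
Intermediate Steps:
y(Y, h) = -6 + h (y(Y, h) = -6 + 1*h = -6 + h)
V(m) = -15 - m (V(m) = -8 + ((-6 - 1) - m) = -8 + (-7 - m) = -15 - m)
S = -1507 (S = (59 + 78)*(-15 - 1*(-4)) = 137*(-15 + 4) = 137*(-11) = -1507)
26957/(-35334) - S = 26957/(-35334) - 1*(-1507) = 26957*(-1/35334) + 1507 = -26957/35334 + 1507 = 53221381/35334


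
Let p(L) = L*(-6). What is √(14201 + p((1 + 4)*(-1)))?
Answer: √14231 ≈ 119.29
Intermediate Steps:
p(L) = -6*L
√(14201 + p((1 + 4)*(-1))) = √(14201 - 6*(1 + 4)*(-1)) = √(14201 - 30*(-1)) = √(14201 - 6*(-5)) = √(14201 + 30) = √14231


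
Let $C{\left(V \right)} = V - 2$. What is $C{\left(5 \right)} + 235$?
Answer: $238$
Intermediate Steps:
$C{\left(V \right)} = -2 + V$ ($C{\left(V \right)} = V - 2 = -2 + V$)
$C{\left(5 \right)} + 235 = \left(-2 + 5\right) + 235 = 3 + 235 = 238$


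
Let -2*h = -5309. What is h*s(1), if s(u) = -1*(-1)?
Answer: 5309/2 ≈ 2654.5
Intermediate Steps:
s(u) = 1
h = 5309/2 (h = -½*(-5309) = 5309/2 ≈ 2654.5)
h*s(1) = (5309/2)*1 = 5309/2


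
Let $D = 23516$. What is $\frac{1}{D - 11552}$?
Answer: $\frac{1}{11964} \approx 8.3584 \cdot 10^{-5}$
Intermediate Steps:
$\frac{1}{D - 11552} = \frac{1}{23516 - 11552} = \frac{1}{11964}$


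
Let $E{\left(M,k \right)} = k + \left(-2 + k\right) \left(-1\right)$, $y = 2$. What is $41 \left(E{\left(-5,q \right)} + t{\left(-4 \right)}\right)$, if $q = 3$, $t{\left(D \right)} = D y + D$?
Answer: $-410$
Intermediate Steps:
$t{\left(D \right)} = 3 D$ ($t{\left(D \right)} = D 2 + D = 2 D + D = 3 D$)
$E{\left(M,k \right)} = 2$ ($E{\left(M,k \right)} = k - \left(-2 + k\right) = 2$)
$41 \left(E{\left(-5,q \right)} + t{\left(-4 \right)}\right) = 41 \left(2 + 3 \left(-4\right)\right) = 41 \left(2 - 12\right) = 41 \left(-10\right) = -410$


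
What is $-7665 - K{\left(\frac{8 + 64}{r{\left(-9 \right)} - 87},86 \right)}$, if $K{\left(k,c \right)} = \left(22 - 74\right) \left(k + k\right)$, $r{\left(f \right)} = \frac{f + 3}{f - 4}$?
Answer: $- \frac{968941}{125} \approx -7751.5$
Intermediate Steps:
$r{\left(f \right)} = \frac{3 + f}{-4 + f}$
$K{\left(k,c \right)} = - 104 k$ ($K{\left(k,c \right)} = - 52 \cdot 2 k = - 104 k$)
$-7665 - K{\left(\frac{8 + 64}{r{\left(-9 \right)} - 87},86 \right)} = -7665 - - 104 \frac{8 + 64}{\frac{3 - 9}{-4 - 9} - 87} = -7665 - - 104 \frac{72}{\frac{1}{-13} \left(-6\right) - 87} = -7665 - - 104 \frac{72}{\left(- \frac{1}{13}\right) \left(-6\right) - 87} = -7665 - - 104 \frac{72}{\frac{6}{13} - 87} = -7665 - - 104 \frac{72}{- \frac{1125}{13}} = -7665 - - 104 \cdot 72 \left(- \frac{13}{1125}\right) = -7665 - \left(-104\right) \left(- \frac{104}{125}\right) = -7665 - \frac{10816}{125} = - \frac{968941}{125}$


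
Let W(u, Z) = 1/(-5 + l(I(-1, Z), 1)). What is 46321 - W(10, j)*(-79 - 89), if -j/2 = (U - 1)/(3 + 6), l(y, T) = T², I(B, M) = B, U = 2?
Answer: 46279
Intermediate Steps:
j = -2/9 (j = -2*(2 - 1)/(3 + 6) = -2/9 ≈ -0.22222)
W(u, Z) = -¼ (W(u, Z) = 1/(-5 + 1²) = 1/(-5 + 1) = 1/(-4) = -¼)
46321 - W(10, j)*(-79 - 89) = 46321 - (-1)*(-79 - 89)/4 = 46321 - (-1)*(-168)/4 = 46321 - 1*42 = 46321 - 42 = 46279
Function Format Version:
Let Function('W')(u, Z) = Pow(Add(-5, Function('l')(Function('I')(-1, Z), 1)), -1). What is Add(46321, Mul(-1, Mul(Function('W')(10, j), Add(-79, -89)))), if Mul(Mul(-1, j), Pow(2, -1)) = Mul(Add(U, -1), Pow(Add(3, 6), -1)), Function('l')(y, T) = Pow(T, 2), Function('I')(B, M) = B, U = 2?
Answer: 46279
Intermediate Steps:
j = Rational(-2, 9) (j = Mul(-2, Mul(Add(2, -1), Pow(Add(3, 6), -1))) = Mul(-2, Mul(1, Pow(9, -1))) = Mul(-2, Mul(1, Rational(1, 9))) = Mul(-2, Rational(1, 9)) = Rational(-2, 9) ≈ -0.22222)
Function('W')(u, Z) = Rational(-1, 4) (Function('W')(u, Z) = Pow(Add(-5, Pow(1, 2)), -1) = Pow(Add(-5, 1), -1) = Pow(-4, -1) = Rational(-1, 4))
Add(46321, Mul(-1, Mul(Function('W')(10, j), Add(-79, -89)))) = Add(46321, Mul(-1, Mul(Rational(-1, 4), Add(-79, -89)))) = Add(46321, Mul(-1, Mul(Rational(-1, 4), -168))) = Add(46321, Mul(-1, 42)) = Add(46321, -42) = 46279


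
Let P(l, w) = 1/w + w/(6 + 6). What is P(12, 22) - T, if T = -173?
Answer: 5771/33 ≈ 174.88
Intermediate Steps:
P(l, w) = 1/w + w/12
P(12, 22) - T = (1/22 + (1/12)*22) - 1*(-173) = (1/22 + 11/6) + 173 = 62/33 + 173 = 5771/33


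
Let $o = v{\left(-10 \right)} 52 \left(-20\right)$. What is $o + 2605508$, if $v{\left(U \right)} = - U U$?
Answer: $2709508$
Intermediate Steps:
$v{\left(U \right)} = - U^{2}$
$o = 104000$ ($o = - \left(-10\right)^{2} \cdot 52 \left(-20\right) = \left(-1\right) 100 \cdot 52 \left(-20\right) = \left(-100\right) 52 \left(-20\right) = \left(-5200\right) \left(-20\right) = 104000$)
$o + 2605508 = 104000 + 2605508 = 2709508$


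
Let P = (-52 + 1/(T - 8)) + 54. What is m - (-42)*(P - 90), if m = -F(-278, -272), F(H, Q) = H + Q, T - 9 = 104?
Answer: -15728/5 ≈ -3145.6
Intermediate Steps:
T = 113 (T = 9 + 104 = 113)
P = 211/105 (P = (-52 + 1/(113 - 8)) + 54 = (-52 + 1/105) + 54 = -5459/105 + 54 = 211/105 ≈ 2.0095)
m = 550 (m = -(-278 - 272) = -1*(-550) = 550)
m - (-42)*(P - 90) = 550 - (-42)*(211/105 - 90) = 550 - (-42)*(-9239)/105 = 550 - 1*18478/5 = 550 - 18478/5 = -15728/5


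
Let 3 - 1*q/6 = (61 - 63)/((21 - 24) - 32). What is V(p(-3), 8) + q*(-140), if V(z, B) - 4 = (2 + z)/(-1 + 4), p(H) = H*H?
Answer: -7393/3 ≈ -2464.3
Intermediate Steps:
p(H) = H**2
V(z, B) = 14/3 + z/3 (V(z, B) = 4 + (2 + z)/(-1 + 4) = 4 + (2 + z)/3 = 4 + (2 + z)*(1/3) = 4 + (2/3 + z/3) = 14/3 + z/3)
q = 618/35 (q = 18 - 6*(61 - 63)/((21 - 24) - 32) = 18 - (-12)/(-3 - 32) = 18 - (-12)/(-35) = 18 - (-12)*(-1)/35 = 18 - 6*2/35 = 18 - 12/35 = 618/35 ≈ 17.657)
V(p(-3), 8) + q*(-140) = (14/3 + (1/3)*(-3)**2) + (618/35)*(-140) = (14/3 + (1/3)*9) - 2472 = (14/3 + 3) - 2472 = 23/3 - 2472 = -7393/3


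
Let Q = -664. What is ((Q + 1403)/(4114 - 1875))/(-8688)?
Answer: -739/19452432 ≈ -3.7990e-5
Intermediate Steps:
((Q + 1403)/(4114 - 1875))/(-8688) = ((-664 + 1403)/(4114 - 1875))/(-8688) = (739/2239)*(-1/8688) = -739/19452432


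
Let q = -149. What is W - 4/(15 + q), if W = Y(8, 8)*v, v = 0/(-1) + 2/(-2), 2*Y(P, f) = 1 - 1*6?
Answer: 339/134 ≈ 2.5299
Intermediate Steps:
Y(P, f) = -5/2 (Y(P, f) = (1 - 1*6)/2 = (1 - 6)/2 = (1/2)*(-5) = -5/2)
v = -1 (v = 0*(-1) + 2*(-1/2) = 0 - 1 = -1)
W = 5/2 (W = -5/2*(-1) = 5/2 ≈ 2.5000)
W - 4/(15 + q) = 5/2 - 4/(15 - 149) = 5/2 - 4/(-134) = 5/2 - 4*(-1/134) = 5/2 + 2/67 = 339/134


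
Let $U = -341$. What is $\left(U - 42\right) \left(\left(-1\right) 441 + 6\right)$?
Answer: $166605$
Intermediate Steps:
$\left(U - 42\right) \left(\left(-1\right) 441 + 6\right) = \left(-341 - 42\right) \left(\left(-1\right) 441 + 6\right) = - 383 \left(-441 + 6\right) = \left(-383\right) \left(-435\right) = 166605$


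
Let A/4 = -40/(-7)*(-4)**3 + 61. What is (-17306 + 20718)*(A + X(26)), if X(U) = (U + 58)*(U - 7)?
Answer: 9007680/7 ≈ 1.2868e+6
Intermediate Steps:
X(U) = (-7 + U)*(58 + U) (X(U) = (58 + U)*(-7 + U) = (-7 + U)*(58 + U))
A = -8532/7 (A = 4*(-40/(-7)*(-4)**3 + 61) = 4*(-40*(-1/7)*(-64) + 61) = 4*((40/7)*(-64) + 61) = 4*(-2560/7 + 61) = 4*(-2133/7) = -8532/7 ≈ -1218.9)
(-17306 + 20718)*(A + X(26)) = (-17306 + 20718)*(-8532/7 + (-406 + 26**2 + 51*26)) = 3412*(-8532/7 + (-406 + 676 + 1326)) = 3412*(-8532/7 + 1596) = 3412*(2640/7) = 9007680/7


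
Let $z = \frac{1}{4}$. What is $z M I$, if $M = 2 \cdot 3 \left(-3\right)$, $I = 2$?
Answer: $-9$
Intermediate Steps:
$M = -18$ ($M = 6 \left(-3\right) = -18$)
$z = \frac{1}{4} \approx 0.25$
$z M I = \frac{1}{4} \left(-18\right) 2 = \left(- \frac{9}{2}\right) 2 = -9$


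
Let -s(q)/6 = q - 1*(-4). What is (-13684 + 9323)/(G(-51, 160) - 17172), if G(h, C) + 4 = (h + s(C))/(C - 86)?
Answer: 322714/1272059 ≈ 0.25369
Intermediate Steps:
s(q) = -24 - 6*q (s(q) = -6*(q - 1*(-4)) = -6*(q + 4) = -6*(4 + q) = -24 - 6*q)
G(h, C) = -4 + (-24 + h - 6*C)/(-86 + C) (G(h, C) = -4 + (h + (-24 - 6*C))/(C - 86) = -4 + (-24 + h - 6*C)/(-86 + C))
(-13684 + 9323)/(G(-51, 160) - 17172) = (-13684 + 9323)/((320 - 51 - 10*160)/(-86 + 160) - 17172) = -4361/((320 - 51 - 1600)/74 - 17172) = -4361/((1/74)*(-1331) - 17172) = -4361/(-1331/74 - 17172) = -4361/(-1272059/74) = -4361*(-74/1272059) = 322714/1272059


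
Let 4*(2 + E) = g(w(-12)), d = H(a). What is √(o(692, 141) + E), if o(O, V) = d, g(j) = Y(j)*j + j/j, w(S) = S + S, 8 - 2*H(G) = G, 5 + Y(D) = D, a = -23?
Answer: √751/2 ≈ 13.702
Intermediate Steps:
Y(D) = -5 + D
H(G) = 4 - G/2
w(S) = 2*S
g(j) = 1 + j*(-5 + j) (g(j) = (-5 + j)*j + j/j = j*(-5 + j) + 1 = 1 + j*(-5 + j))
d = 31/2 (d = 4 - ½*(-23) = 4 + 23/2 = 31/2 ≈ 15.500)
o(O, V) = 31/2
E = 689/4 (E = -2 + (1 + (2*(-12))*(-5 + 2*(-12)))/4 = -2 + (1 - 24*(-5 - 24))/4 = -2 + (1 - 24*(-29))/4 = -2 + (1 + 696)/4 = -2 + (¼)*697 = -2 + 697/4 = 689/4 ≈ 172.25)
√(o(692, 141) + E) = √(31/2 + 689/4) = √(751/4) = √751/2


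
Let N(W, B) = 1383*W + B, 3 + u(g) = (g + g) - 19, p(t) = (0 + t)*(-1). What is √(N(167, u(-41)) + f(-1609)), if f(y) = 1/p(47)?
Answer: √509963066/47 ≈ 480.48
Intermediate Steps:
p(t) = -t (p(t) = t*(-1) = -t)
f(y) = -1/47 (f(y) = 1/(-1*47) = 1/(-47) = -1/47)
u(g) = -22 + 2*g (u(g) = -3 + ((g + g) - 19) = -3 + (2*g - 19) = -3 + (-19 + 2*g) = -22 + 2*g)
N(W, B) = B + 1383*W
√(N(167, u(-41)) + f(-1609)) = √(((-22 + 2*(-41)) + 1383*167) - 1/47) = √(((-22 - 82) + 230961) - 1/47) = √((-104 + 230961) - 1/47) = √(230857 - 1/47) = √(10850278/47) = √509963066/47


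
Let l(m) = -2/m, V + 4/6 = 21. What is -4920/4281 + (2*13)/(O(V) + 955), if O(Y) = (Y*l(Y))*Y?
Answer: -337478/301097 ≈ -1.1208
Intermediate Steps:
V = 61/3 (V = -2/3 + 21 = 61/3 ≈ 20.333)
O(Y) = -2*Y (O(Y) = (Y*(-2/Y))*Y = -2*Y)
-4920/4281 + (2*13)/(O(V) + 955) = -4920/4281 + (2*13)/(-2*61/3 + 955) = -4920*1/4281 + 26/(-122/3 + 955) = -1640/1427 + 26/(2743/3) = -1640/1427 + 26*(3/2743) = -1640/1427 + 6/211 = -337478/301097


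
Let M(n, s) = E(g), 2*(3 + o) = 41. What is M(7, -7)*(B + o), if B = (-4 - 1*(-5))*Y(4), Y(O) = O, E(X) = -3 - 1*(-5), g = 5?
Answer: 43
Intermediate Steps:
o = 35/2 (o = -3 + (½)*41 = -3 + 41/2 = 35/2 ≈ 17.500)
E(X) = 2 (E(X) = -3 + 5 = 2)
M(n, s) = 2
B = 4 (B = (-4 - 1*(-5))*4 = (-4 + 5)*4 = 1*4 = 4)
M(7, -7)*(B + o) = 2*(4 + 35/2) = 2*(43/2) = 43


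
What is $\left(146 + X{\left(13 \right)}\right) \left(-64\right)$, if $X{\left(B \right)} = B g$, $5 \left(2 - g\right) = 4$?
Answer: $- \frac{51712}{5} \approx -10342.0$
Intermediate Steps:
$g = \frac{6}{5}$ ($g = 2 - \frac{4}{5} = \frac{6}{5} \approx 1.2$)
$X{\left(B \right)} = \frac{6 B}{5}$ ($X{\left(B \right)} = B \frac{6}{5} = \frac{6 B}{5}$)
$\left(146 + X{\left(13 \right)}\right) \left(-64\right) = \left(146 + \frac{6}{5} \cdot 13\right) \left(-64\right) = \left(146 + \frac{78}{5}\right) \left(-64\right) = \frac{808}{5} \left(-64\right) = - \frac{51712}{5}$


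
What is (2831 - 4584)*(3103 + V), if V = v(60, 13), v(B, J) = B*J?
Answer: -6806899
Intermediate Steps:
V = 780 (V = 60*13 = 780)
(2831 - 4584)*(3103 + V) = (2831 - 4584)*(3103 + 780) = -1753*3883 = -6806899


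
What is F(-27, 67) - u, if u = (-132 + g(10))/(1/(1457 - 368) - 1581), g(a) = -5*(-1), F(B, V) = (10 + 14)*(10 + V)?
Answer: 3181578081/1721708 ≈ 1847.9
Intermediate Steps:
F(B, V) = 240 + 24*V (F(B, V) = 24*(10 + V) = 240 + 24*V)
g(a) = 5
u = 138303/1721708 (u = (-132 + 5)/(1/(1457 - 368) - 1581) = -127/(1/1089 - 1581) = -127/(-1721708/1089) = -127*(-1089/1721708) = 138303/1721708 ≈ 0.080329)
F(-27, 67) - u = (240 + 24*67) - 1*138303/1721708 = (240 + 1608) - 138303/1721708 = 1848 - 138303/1721708 = 3181578081/1721708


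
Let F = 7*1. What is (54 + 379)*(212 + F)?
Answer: 94827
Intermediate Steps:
F = 7
(54 + 379)*(212 + F) = (54 + 379)*(212 + 7) = 433*219 = 94827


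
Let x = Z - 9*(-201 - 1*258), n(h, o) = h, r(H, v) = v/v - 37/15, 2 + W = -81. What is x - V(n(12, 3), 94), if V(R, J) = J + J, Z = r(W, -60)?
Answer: 59123/15 ≈ 3941.5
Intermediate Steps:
W = -83 (W = -2 - 81 = -83)
r(H, v) = -22/15 (r(H, v) = 1 - 37*1/15 = 1 - 37/15 = -22/15)
Z = -22/15 ≈ -1.4667
x = 61943/15 (x = -22/15 - 9*(-201 - 1*258) = -22/15 - 9*(-201 - 258) = -22/15 - 9*(-459) = -22/15 + 4131 = 61943/15 ≈ 4129.5)
V(R, J) = 2*J
x - V(n(12, 3), 94) = 61943/15 - 2*94 = 61943/15 - 1*188 = 61943/15 - 188 = 59123/15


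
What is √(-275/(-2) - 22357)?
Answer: I*√88878/2 ≈ 149.06*I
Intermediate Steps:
√(-275/(-2) - 22357) = √(-275*(-½) - 22357) = √(275/2 - 22357) = √(-44439/2) = I*√88878/2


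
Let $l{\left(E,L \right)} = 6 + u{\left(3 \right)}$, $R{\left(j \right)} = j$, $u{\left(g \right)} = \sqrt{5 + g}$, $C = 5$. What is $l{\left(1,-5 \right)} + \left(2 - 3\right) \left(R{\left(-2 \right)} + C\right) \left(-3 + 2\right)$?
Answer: $9 + 2 \sqrt{2} \approx 11.828$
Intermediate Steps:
$l{\left(E,L \right)} = 6 + 2 \sqrt{2}$ ($l{\left(E,L \right)} = 6 + \sqrt{5 + 3} = 6 + \sqrt{8} = 6 + 2 \sqrt{2}$)
$l{\left(1,-5 \right)} + \left(2 - 3\right) \left(R{\left(-2 \right)} + C\right) \left(-3 + 2\right) = \left(6 + 2 \sqrt{2}\right) + \left(2 - 3\right) \left(-2 + 5\right) \left(-3 + 2\right) = \left(6 + 2 \sqrt{2}\right) - 3 \left(-1\right) = \left(6 + 2 \sqrt{2}\right) - -3 = \left(6 + 2 \sqrt{2}\right) + 3 = 9 + 2 \sqrt{2}$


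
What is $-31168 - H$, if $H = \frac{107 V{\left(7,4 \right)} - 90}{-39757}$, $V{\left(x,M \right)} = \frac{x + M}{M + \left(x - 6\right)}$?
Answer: $- \frac{6195730153}{198785} \approx -31168.0$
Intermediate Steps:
$V{\left(x,M \right)} = \frac{M + x}{-6 + M + x}$ ($V{\left(x,M \right)} = \frac{M + x}{M + \left(-6 + x\right)} = \frac{M + x}{-6 + M + x}$)
$H = - \frac{727}{198785}$ ($H = \frac{107 \frac{4 + 7}{-6 + 4 + 7} - 90}{-39757} = \left(107 \cdot \frac{1}{5} \cdot 11 - 90\right) \left(- \frac{1}{39757}\right) = \left(107 \cdot \frac{11}{5} - 90\right) \left(- \frac{1}{39757}\right) = \left(\frac{1177}{5} - 90\right) \left(- \frac{1}{39757}\right) = \frac{727}{5} \left(- \frac{1}{39757}\right) = - \frac{727}{198785} \approx -0.0036572$)
$-31168 - H = -31168 - - \frac{727}{198785} = -31168 + \frac{727}{198785} = - \frac{6195730153}{198785}$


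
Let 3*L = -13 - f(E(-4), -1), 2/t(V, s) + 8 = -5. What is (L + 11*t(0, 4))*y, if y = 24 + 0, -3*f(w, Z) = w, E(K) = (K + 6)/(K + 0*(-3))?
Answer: -5692/39 ≈ -145.95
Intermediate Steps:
t(V, s) = -2/13 (t(V, s) = 2/(-8 - 5) = 2/(-13) = 2*(-1/13) = -2/13)
E(K) = (6 + K)/K (E(K) = (6 + K)/(K + 0) = (6 + K)/K)
f(w, Z) = -w/3
L = -79/18 (L = (-13 - (-1)*(6 - 4)/(-4)/3)/3 = (-13 - (-1)*(-¼*2)/3)/3 = (-13 - (-1)*(-1)/(3*2))/3 = (-13 - 1*⅙)/3 = (-13 - ⅙)/3 = (⅓)*(-79/6) = -79/18 ≈ -4.3889)
y = 24
(L + 11*t(0, 4))*y = (-79/18 + 11*(-2/13))*24 = (-79/18 - 22/13)*24 = -1423/234*24 = -5692/39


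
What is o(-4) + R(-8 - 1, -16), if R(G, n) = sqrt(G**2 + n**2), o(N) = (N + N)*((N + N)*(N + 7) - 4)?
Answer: 224 + sqrt(337) ≈ 242.36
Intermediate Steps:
o(N) = 2*N*(-4 + 2*N*(7 + N)) (o(N) = (2*N)*((2*N)*(7 + N) - 4) = (2*N)*(2*N*(7 + N) - 4) = (2*N)*(-4 + 2*N*(7 + N)) = 2*N*(-4 + 2*N*(7 + N)))
o(-4) + R(-8 - 1, -16) = 4*(-4)*(-2 + (-4)**2 + 7*(-4)) + sqrt((-8 - 1)**2 + (-16)**2) = 4*(-4)*(-2 + 16 - 28) + sqrt((-9)**2 + 256) = 4*(-4)*(-14) + sqrt(81 + 256) = 224 + sqrt(337)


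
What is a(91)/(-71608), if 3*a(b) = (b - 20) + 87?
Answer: -79/107412 ≈ -0.00073549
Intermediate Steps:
a(b) = 67/3 + b/3 (a(b) = ((b - 20) + 87)/3 = ((-20 + b) + 87)/3 = (67 + b)/3 = 67/3 + b/3)
a(91)/(-71608) = (67/3 + (⅓)*91)/(-71608) = (67/3 + 91/3)*(-1/71608) = (158/3)*(-1/71608) = -79/107412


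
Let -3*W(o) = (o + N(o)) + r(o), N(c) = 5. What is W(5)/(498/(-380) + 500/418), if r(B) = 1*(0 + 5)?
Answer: 10450/239 ≈ 43.724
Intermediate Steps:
r(B) = 5 (r(B) = 1*5 = 5)
W(o) = -10/3 - o/3 (W(o) = -((o + 5) + 5)/3 = -((5 + o) + 5)/3 = -(10 + o)/3 = -10/3 - o/3)
W(5)/(498/(-380) + 500/418) = (-10/3 - ⅓*5)/(498/(-380) + 500/418) = (-10/3 - 5/3)/(498*(-1/380) + 500*(1/418)) = -5/(-249/190 + 250/209) = -5/(-239/2090) = -5*(-2090/239) = 10450/239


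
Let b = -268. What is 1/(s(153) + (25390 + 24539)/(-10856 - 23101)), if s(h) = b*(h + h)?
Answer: -1029/84387745 ≈ -1.2194e-5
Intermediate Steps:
s(h) = -536*h (s(h) = -268*(h + h) = -536*h)
1/(s(153) + (25390 + 24539)/(-10856 - 23101)) = 1/(-536*153 + (25390 + 24539)/(-10856 - 23101)) = 1/(-82008 + 49929/(-33957)) = 1/(-82008 + 49929*(-1/33957)) = 1/(-82008 - 1513/1029) = 1/(-84387745/1029) = -1029/84387745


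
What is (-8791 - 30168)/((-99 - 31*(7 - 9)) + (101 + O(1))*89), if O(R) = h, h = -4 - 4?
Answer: -38959/8240 ≈ -4.7280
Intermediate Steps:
h = -8
O(R) = -8
(-8791 - 30168)/((-99 - 31*(7 - 9)) + (101 + O(1))*89) = (-8791 - 30168)/((-99 - 31*(7 - 9)) + (101 - 8)*89) = -38959/((-99 - 31*(-2)) + 93*89) = -38959/((-99 + 62) + 8277) = -38959/(-37 + 8277) = -38959/8240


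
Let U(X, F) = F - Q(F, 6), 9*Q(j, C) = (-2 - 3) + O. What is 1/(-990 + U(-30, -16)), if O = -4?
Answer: -1/1005 ≈ -0.00099503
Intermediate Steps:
Q(j, C) = -1 (Q(j, C) = ((-2 - 3) - 4)/9 = (-5 - 4)/9 = (1/9)*(-9) = -1)
U(X, F) = 1 + F (U(X, F) = F - 1*(-1) = F + 1 = 1 + F)
1/(-990 + U(-30, -16)) = 1/(-990 + (1 - 16)) = 1/(-990 - 15) = 1/(-1005) = -1/1005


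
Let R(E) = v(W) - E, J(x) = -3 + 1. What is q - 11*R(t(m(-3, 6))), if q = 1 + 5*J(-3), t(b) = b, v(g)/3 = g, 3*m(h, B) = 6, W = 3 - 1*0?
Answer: -86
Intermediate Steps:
W = 3 (W = 3 + 0 = 3)
m(h, B) = 2 (m(h, B) = (1/3)*6 = 2)
J(x) = -2
v(g) = 3*g
q = -9 (q = 1 + 5*(-2) = 1 - 10 = -9)
R(E) = 9 - E (R(E) = 3*3 - E = 9 - E)
q - 11*R(t(m(-3, 6))) = -9 - 11*(9 - 1*2) = -9 - 11*(9 - 2) = -9 - 11*7 = -9 - 77 = -86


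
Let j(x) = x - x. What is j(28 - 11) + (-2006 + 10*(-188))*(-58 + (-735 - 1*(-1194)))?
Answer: -1558286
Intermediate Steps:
j(x) = 0
j(28 - 11) + (-2006 + 10*(-188))*(-58 + (-735 - 1*(-1194))) = 0 + (-2006 + 10*(-188))*(-58 + (-735 - 1*(-1194))) = 0 + (-2006 - 1880)*(-58 + (-735 + 1194)) = 0 - 3886*(-58 + 459) = 0 - 3886*401 = 0 - 1558286 = -1558286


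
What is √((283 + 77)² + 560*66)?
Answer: 4*√10410 ≈ 408.12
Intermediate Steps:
√((283 + 77)² + 560*66) = √(360² + 36960) = √(129600 + 36960) = √166560 = 4*√10410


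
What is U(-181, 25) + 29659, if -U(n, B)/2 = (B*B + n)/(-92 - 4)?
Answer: 118673/4 ≈ 29668.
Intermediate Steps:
U(n, B) = n/48 + B**2/48 (U(n, B) = -2*(B*B + n)/(-92 - 4) = -2*(B**2 + n)/(-96) = -2*(n + B**2)*(-1)/96 = -2*(-n/96 - B**2/96) = n/48 + B**2/48)
U(-181, 25) + 29659 = ((1/48)*(-181) + (1/48)*25**2) + 29659 = (-181/48 + (1/48)*625) + 29659 = (-181/48 + 625/48) + 29659 = 37/4 + 29659 = 118673/4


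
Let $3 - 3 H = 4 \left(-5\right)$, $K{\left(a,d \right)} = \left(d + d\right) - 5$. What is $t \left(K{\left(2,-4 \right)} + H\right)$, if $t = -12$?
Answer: $64$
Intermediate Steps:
$K{\left(a,d \right)} = -5 + 2 d$ ($K{\left(a,d \right)} = 2 d - 5 = -5 + 2 d$)
$H = \frac{23}{3}$ ($H = 1 - \frac{4 \left(-5\right)}{3} = 1 - - \frac{20}{3} = 1 + \frac{20}{3} = \frac{23}{3} \approx 7.6667$)
$t \left(K{\left(2,-4 \right)} + H\right) = - 12 \left(\left(-5 + 2 \left(-4\right)\right) + \frac{23}{3}\right) = - 12 \left(\left(-5 - 8\right) + \frac{23}{3}\right) = - 12 \left(-13 + \frac{23}{3}\right) = \left(-12\right) \left(- \frac{16}{3}\right) = 64$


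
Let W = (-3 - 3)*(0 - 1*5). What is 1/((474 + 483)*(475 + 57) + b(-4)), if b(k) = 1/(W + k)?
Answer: 26/13237225 ≈ 1.9642e-6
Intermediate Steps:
W = 30 (W = -6*(0 - 5) = -6*(-5) = 30)
b(k) = 1/(30 + k)
1/((474 + 483)*(475 + 57) + b(-4)) = 1/((474 + 483)*(475 + 57) + 1/(30 - 4)) = 1/(957*532 + 1/26) = 1/(509124 + 1/26) = 1/(13237225/26) = 26/13237225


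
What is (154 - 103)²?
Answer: 2601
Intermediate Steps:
(154 - 103)² = 51² = 2601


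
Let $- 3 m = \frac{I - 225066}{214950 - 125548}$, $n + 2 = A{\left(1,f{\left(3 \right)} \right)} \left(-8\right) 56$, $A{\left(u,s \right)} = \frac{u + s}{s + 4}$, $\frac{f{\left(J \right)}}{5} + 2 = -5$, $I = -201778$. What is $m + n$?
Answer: $- \frac{2044355200}{4157193} \approx -491.76$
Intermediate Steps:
$f{\left(J \right)} = -35$ ($f{\left(J \right)} = -10 + 5 \left(-5\right) = -10 - 25 = -35$)
$A{\left(u,s \right)} = \frac{s + u}{4 + s}$
$n = - \frac{15294}{31}$ ($n = -2 + \frac{-35 + 1}{4 - 35} \left(-8\right) 56 = -2 + \frac{1}{-31} \left(-34\right) \left(-8\right) 56 = -2 + \left(- \frac{1}{31}\right) \left(-34\right) \left(-8\right) 56 = -2 + \frac{34}{31} \left(-8\right) 56 = -2 - \frac{15232}{31} = - \frac{15294}{31} \approx -493.35$)
$m = \frac{213422}{134103}$ ($m = - \frac{\left(-201778 - 225066\right) \frac{1}{214950 - 125548}}{3} = - \frac{\left(-426844\right) \frac{1}{89402}}{3} = \left(- \frac{1}{3}\right) \left(- \frac{213422}{44701}\right) = \frac{213422}{134103} \approx 1.5915$)
$m + n = \frac{213422}{134103} - \frac{15294}{31} = - \frac{2044355200}{4157193}$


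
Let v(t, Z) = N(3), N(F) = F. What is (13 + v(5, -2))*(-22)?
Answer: -352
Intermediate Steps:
v(t, Z) = 3
(13 + v(5, -2))*(-22) = (13 + 3)*(-22) = 16*(-22) = -352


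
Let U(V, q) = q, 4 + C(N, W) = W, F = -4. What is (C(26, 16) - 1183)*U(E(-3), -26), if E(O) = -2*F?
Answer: 30446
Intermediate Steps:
C(N, W) = -4 + W
E(O) = 8 (E(O) = -2*(-4) = 8)
(C(26, 16) - 1183)*U(E(-3), -26) = ((-4 + 16) - 1183)*(-26) = (12 - 1183)*(-26) = -1171*(-26) = 30446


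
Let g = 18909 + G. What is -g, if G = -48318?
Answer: 29409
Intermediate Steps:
g = -29409 (g = 18909 - 48318 = -29409)
-g = -1*(-29409) = 29409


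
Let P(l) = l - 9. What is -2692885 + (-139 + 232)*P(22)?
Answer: -2691676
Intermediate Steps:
P(l) = -9 + l
-2692885 + (-139 + 232)*P(22) = -2692885 + (-139 + 232)*(-9 + 22) = -2692885 + 93*13 = -2692885 + 1209 = -2691676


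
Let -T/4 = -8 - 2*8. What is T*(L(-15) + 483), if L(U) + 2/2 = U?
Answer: 44832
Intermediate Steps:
T = 96 (T = -4*(-8 - 2*8) = -4*(-8 - 16) = -4*(-24) = 96)
L(U) = -1 + U
T*(L(-15) + 483) = 96*((-1 - 15) + 483) = 96*(-16 + 483) = 96*467 = 44832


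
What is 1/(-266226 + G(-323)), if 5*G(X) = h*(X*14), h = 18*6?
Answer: -5/1819506 ≈ -2.7480e-6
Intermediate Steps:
h = 108
G(X) = 1512*X/5 (G(X) = (108*(X*14))/5 = (108*(14*X))/5 = (1512*X)/5 = 1512*X/5)
1/(-266226 + G(-323)) = 1/(-266226 + (1512/5)*(-323)) = 1/(-266226 - 488376/5) = 1/(-1819506/5) = -5/1819506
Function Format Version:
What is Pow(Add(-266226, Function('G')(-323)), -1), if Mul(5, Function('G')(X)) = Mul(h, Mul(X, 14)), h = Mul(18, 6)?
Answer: Rational(-5, 1819506) ≈ -2.7480e-6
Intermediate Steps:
h = 108
Function('G')(X) = Mul(Rational(1512, 5), X) (Function('G')(X) = Mul(Rational(1, 5), Mul(108, Mul(X, 14))) = Mul(Rational(1, 5), Mul(108, Mul(14, X))) = Mul(Rational(1, 5), Mul(1512, X)) = Mul(Rational(1512, 5), X))
Pow(Add(-266226, Function('G')(-323)), -1) = Pow(Add(-266226, Mul(Rational(1512, 5), -323)), -1) = Pow(Add(-266226, Rational(-488376, 5)), -1) = Pow(Rational(-1819506, 5), -1) = Rational(-5, 1819506)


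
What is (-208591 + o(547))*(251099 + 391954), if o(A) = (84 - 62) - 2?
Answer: -134122207263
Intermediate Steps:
o(A) = 20 (o(A) = 22 - 2 = 20)
(-208591 + o(547))*(251099 + 391954) = (-208591 + 20)*(251099 + 391954) = -208571*643053 = -134122207263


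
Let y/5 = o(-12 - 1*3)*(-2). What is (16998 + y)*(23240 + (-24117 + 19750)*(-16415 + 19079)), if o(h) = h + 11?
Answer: -197818813024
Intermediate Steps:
o(h) = 11 + h
y = 40 (y = 5*((11 + (-12 - 1*3))*(-2)) = 5*((11 + (-12 - 3))*(-2)) = 5*((11 - 15)*(-2)) = 5*(-4*(-2)) = 5*8 = 40)
(16998 + y)*(23240 + (-24117 + 19750)*(-16415 + 19079)) = (16998 + 40)*(23240 + (-24117 + 19750)*(-16415 + 19079)) = 17038*(23240 - 4367*2664) = 17038*(23240 - 11633688) = 17038*(-11610448) = -197818813024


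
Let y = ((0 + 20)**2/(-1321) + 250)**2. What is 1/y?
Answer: 1745041/108801022500 ≈ 1.6039e-5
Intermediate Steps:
y = 108801022500/1745041 (y = (20**2*(-1/1321) + 250)**2 = (400*(-1/1321) + 250)**2 = (-400/1321 + 250)**2 = (329850/1321)**2 = 108801022500/1745041 ≈ 62349.)
1/y = 1/(108801022500/1745041) = 1745041/108801022500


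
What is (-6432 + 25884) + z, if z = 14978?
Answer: 34430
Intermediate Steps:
(-6432 + 25884) + z = (-6432 + 25884) + 14978 = 19452 + 14978 = 34430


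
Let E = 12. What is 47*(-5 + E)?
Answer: 329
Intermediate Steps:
47*(-5 + E) = 47*(-5 + 12) = 47*7 = 329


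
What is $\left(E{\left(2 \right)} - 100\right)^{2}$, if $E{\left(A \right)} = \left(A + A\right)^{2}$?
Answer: $7056$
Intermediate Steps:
$E{\left(A \right)} = 4 A^{2}$ ($E{\left(A \right)} = \left(2 A\right)^{2} = 4 A^{2}$)
$\left(E{\left(2 \right)} - 100\right)^{2} = \left(4 \cdot 2^{2} - 100\right)^{2} = \left(4 \cdot 4 - 100\right)^{2} = \left(16 - 100\right)^{2} = \left(-84\right)^{2} = 7056$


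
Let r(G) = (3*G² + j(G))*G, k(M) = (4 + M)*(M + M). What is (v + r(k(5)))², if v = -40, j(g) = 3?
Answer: 4783975072900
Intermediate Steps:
k(M) = 2*M*(4 + M) (k(M) = (4 + M)*(2*M) = 2*M*(4 + M))
r(G) = G*(3 + 3*G²) (r(G) = (3*G² + 3)*G = (3 + 3*G²)*G = G*(3 + 3*G²))
(v + r(k(5)))² = (-40 + 3*(2*5*(4 + 5))*(1 + (2*5*(4 + 5))²))² = (-40 + 3*(2*5*9)*(1 + (2*5*9)²))² = (-40 + 3*90*(1 + 90²))² = (-40 + 3*90*(1 + 8100))² = (-40 + 3*90*8101)² = (-40 + 2187270)² = 2187230² = 4783975072900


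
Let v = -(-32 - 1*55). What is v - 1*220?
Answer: -133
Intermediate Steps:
v = 87 (v = -(-32 - 55) = -1*(-87) = 87)
v - 1*220 = 87 - 1*220 = 87 - 220 = -133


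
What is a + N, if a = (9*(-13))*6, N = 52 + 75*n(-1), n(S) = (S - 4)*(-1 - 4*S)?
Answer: -1775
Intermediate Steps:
n(S) = (-1 - 4*S)*(-4 + S) (n(S) = (-4 + S)*(-1 - 4*S) = (-1 - 4*S)*(-4 + S))
N = -1073 (N = 52 + 75*(4 - 4*(-1)² + 15*(-1)) = 52 + 75*(4 - 4*1 - 15) = 52 + 75*(4 - 4 - 15) = 52 + 75*(-15) = 52 - 1125 = -1073)
a = -702 (a = -117*6 = -702)
a + N = -702 - 1073 = -1775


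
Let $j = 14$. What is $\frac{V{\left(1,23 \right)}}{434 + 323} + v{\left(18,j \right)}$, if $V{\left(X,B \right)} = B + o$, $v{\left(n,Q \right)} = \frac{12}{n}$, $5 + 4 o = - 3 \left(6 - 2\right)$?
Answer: $\frac{6281}{9084} \approx 0.69144$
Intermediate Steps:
$o = - \frac{17}{4}$ ($o = - \frac{5}{4} + \frac{\left(-3\right) \left(6 - 2\right)}{4} = - \frac{5}{4} + \frac{\left(-3\right) 4}{4} = - \frac{5}{4} + \frac{1}{4} \left(-12\right) = - \frac{5}{4} - 3 = - \frac{17}{4} \approx -4.25$)
$V{\left(X,B \right)} = - \frac{17}{4} + B$ ($V{\left(X,B \right)} = B - \frac{17}{4} = - \frac{17}{4} + B$)
$\frac{V{\left(1,23 \right)}}{434 + 323} + v{\left(18,j \right)} = \frac{- \frac{17}{4} + 23}{434 + 323} + \frac{12}{18} = \frac{75}{4 \cdot 757} + 12 \cdot \frac{1}{18} = \frac{75}{4} \cdot \frac{1}{757} + \frac{2}{3} = \frac{75}{3028} + \frac{2}{3} = \frac{6281}{9084}$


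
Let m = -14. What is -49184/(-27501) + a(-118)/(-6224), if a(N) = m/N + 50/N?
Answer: 9030823381/5049403608 ≈ 1.7885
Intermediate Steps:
a(N) = 36/N (a(N) = -14/N + 50/N = 36/N)
-49184/(-27501) + a(-118)/(-6224) = -49184/(-27501) + (36/(-118))/(-6224) = -49184*(-1/27501) + (36*(-1/118))*(-1/6224) = 49184/27501 - 18/59*(-1/6224) = 49184/27501 + 9/183608 = 9030823381/5049403608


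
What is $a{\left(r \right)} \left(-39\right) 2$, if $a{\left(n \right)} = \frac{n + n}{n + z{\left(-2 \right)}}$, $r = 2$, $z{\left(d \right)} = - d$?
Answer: $-78$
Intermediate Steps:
$a{\left(n \right)} = \frac{2 n}{2 + n}$ ($a{\left(n \right)} = \frac{n + n}{n - -2} = \frac{2 n}{n + 2} = \frac{2 n}{2 + n}$)
$a{\left(r \right)} \left(-39\right) 2 = 2 \cdot 2 \frac{1}{2 + 2} \left(-39\right) 2 = 2 \cdot 2 \cdot \frac{1}{4} \left(-39\right) 2 = 1 \left(-39\right) 2 = \left(-39\right) 2 = -78$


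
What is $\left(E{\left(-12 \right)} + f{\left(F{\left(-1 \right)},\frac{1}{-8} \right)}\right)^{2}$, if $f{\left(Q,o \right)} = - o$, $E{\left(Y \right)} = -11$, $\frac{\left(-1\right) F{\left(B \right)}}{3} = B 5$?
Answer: $\frac{7569}{64} \approx 118.27$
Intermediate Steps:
$F{\left(B \right)} = - 15 B$ ($F{\left(B \right)} = - 3 B 5 = - 3 \cdot 5 B = - 15 B$)
$\left(E{\left(-12 \right)} + f{\left(F{\left(-1 \right)},\frac{1}{-8} \right)}\right)^{2} = \left(-11 - \frac{1}{-8}\right)^{2} = \left(-11 - - \frac{1}{8}\right)^{2} = \left(-11 + \frac{1}{8}\right)^{2} = \left(- \frac{87}{8}\right)^{2} = \frac{7569}{64}$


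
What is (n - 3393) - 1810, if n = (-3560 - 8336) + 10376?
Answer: -6723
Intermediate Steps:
n = -1520 (n = -11896 + 10376 = -1520)
(n - 3393) - 1810 = (-1520 - 3393) - 1810 = -4913 - 1810 = -6723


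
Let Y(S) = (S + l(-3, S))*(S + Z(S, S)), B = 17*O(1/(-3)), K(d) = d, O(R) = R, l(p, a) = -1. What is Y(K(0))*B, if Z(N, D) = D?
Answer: 0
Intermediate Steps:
B = -17/3 (B = 17*(1/(-3)) = 17*(1*(-1/3)) = 17*(-1/3) = -17/3 ≈ -5.6667)
Y(S) = 2*S*(-1 + S) (Y(S) = (S - 1)*(S + S) = (-1 + S)*(2*S) = 2*S*(-1 + S))
Y(K(0))*B = (2*0*(-1 + 0))*(-17/3) = (2*0*(-1))*(-17/3) = 0*(-17/3) = 0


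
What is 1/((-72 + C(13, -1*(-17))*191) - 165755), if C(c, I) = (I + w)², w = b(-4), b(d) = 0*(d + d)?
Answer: -1/110628 ≈ -9.0393e-6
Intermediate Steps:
b(d) = 0 (b(d) = 0*(2*d) = 0)
w = 0
C(c, I) = I² (C(c, I) = (I + 0)² = I²)
1/((-72 + C(13, -1*(-17))*191) - 165755) = 1/((-72 + (-1*(-17))²*191) - 165755) = 1/((-72 + 17²*191) - 165755) = 1/((-72 + 289*191) - 165755) = 1/((-72 + 55199) - 165755) = 1/(55127 - 165755) = 1/(-110628) = -1/110628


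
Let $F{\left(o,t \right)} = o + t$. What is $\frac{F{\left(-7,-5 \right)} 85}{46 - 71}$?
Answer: $\frac{204}{5} \approx 40.8$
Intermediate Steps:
$\frac{F{\left(-7,-5 \right)} 85}{46 - 71} = \frac{\left(-7 - 5\right) 85}{46 - 71} = \frac{\left(-12\right) 85}{-25} = \left(-1020\right) \left(- \frac{1}{25}\right) = \frac{204}{5}$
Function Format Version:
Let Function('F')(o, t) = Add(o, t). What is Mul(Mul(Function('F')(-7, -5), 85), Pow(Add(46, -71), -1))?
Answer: Rational(204, 5) ≈ 40.800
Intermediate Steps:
Mul(Mul(Function('F')(-7, -5), 85), Pow(Add(46, -71), -1)) = Mul(Mul(Add(-7, -5), 85), Pow(Add(46, -71), -1)) = Mul(Mul(-12, 85), Pow(-25, -1)) = Mul(-1020, Rational(-1, 25)) = Rational(204, 5)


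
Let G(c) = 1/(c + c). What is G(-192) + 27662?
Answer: 10622207/384 ≈ 27662.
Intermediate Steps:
G(c) = 1/(2*c)
G(-192) + 27662 = (½)/(-192) + 27662 = (½)*(-1/192) + 27662 = -1/384 + 27662 = 10622207/384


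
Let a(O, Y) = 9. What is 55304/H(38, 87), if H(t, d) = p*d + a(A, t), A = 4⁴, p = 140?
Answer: 55304/12189 ≈ 4.5372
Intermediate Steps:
A = 256
H(t, d) = 9 + 140*d (H(t, d) = 140*d + 9 = 9 + 140*d)
55304/H(38, 87) = 55304/(9 + 140*87) = 55304/(9 + 12180) = 55304/12189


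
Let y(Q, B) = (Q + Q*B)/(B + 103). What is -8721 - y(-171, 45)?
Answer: -641421/74 ≈ -8667.8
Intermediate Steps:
y(Q, B) = (Q + B*Q)/(103 + B)
-8721 - y(-171, 45) = -8721 - (-171)*(1 + 45)/(103 + 45) = -8721 - (-171)*46/148 = -8721 - 1*(-3933/74) = -8721 + 3933/74 = -641421/74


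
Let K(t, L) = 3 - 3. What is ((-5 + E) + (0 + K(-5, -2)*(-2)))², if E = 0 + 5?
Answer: 0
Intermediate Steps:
K(t, L) = 0
E = 5
((-5 + E) + (0 + K(-5, -2)*(-2)))² = ((-5 + 5) + (0 + 0*(-2)))² = (0 + (0 + 0))² = (0 + 0)² = 0² = 0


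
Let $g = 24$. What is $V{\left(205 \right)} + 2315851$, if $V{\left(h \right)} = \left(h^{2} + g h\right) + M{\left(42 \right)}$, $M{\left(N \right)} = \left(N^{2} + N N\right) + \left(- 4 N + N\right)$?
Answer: $2366198$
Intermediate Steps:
$M{\left(N \right)} = - 3 N + 2 N^{2}$ ($M{\left(N \right)} = \left(N^{2} + N^{2}\right) - 3 N = 2 N^{2} - 3 N = - 3 N + 2 N^{2}$)
$V{\left(h \right)} = 3402 + h^{2} + 24 h$ ($V{\left(h \right)} = \left(h^{2} + 24 h\right) + 42 \left(-3 + 2 \cdot 42\right) = \left(h^{2} + 24 h\right) + 42 \left(-3 + 84\right) = \left(h^{2} + 24 h\right) + 42 \cdot 81 = \left(h^{2} + 24 h\right) + 3402 = 3402 + h^{2} + 24 h$)
$V{\left(205 \right)} + 2315851 = \left(3402 + 205^{2} + 24 \cdot 205\right) + 2315851 = \left(3402 + 42025 + 4920\right) + 2315851 = 50347 + 2315851 = 2366198$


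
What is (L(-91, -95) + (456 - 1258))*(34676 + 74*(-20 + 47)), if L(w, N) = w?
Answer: -32749882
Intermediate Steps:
(L(-91, -95) + (456 - 1258))*(34676 + 74*(-20 + 47)) = (-91 + (456 - 1258))*(34676 + 74*(-20 + 47)) = (-91 - 802)*(34676 + 74*27) = -893*(34676 + 1998) = -893*36674 = -32749882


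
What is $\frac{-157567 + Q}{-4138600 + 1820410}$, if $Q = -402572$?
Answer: $\frac{9827}{40670} \approx 0.24163$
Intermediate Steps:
$\frac{-157567 + Q}{-4138600 + 1820410} = \frac{-157567 - 402572}{-4138600 + 1820410} = - \frac{560139}{-2318190} = \left(-560139\right) \left(- \frac{1}{2318190}\right) = \frac{9827}{40670}$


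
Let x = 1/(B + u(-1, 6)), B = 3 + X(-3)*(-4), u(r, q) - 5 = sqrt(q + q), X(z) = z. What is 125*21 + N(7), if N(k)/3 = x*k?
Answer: 254730/97 - 21*sqrt(3)/194 ≈ 2625.9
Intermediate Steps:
u(r, q) = 5 + sqrt(2)*sqrt(q) (u(r, q) = 5 + sqrt(q + q) = 5 + sqrt(2*q) = 5 + sqrt(2)*sqrt(q))
B = 15 (B = 3 - 3*(-4) = 3 + 12 = 15)
x = 1/(20 + 2*sqrt(3)) (x = 1/(15 + (5 + sqrt(2)*sqrt(6))) = 1/(15 + (5 + 2*sqrt(3))) = 1/(20 + 2*sqrt(3)) ≈ 0.042618)
N(k) = 3*k*(5/97 - sqrt(3)/194) (N(k) = 3*((5/97 - sqrt(3)/194)*k) = 3*(k*(5/97 - sqrt(3)/194)) = 3*k*(5/97 - sqrt(3)/194))
125*21 + N(7) = 125*21 + ((15/97)*7 - 3/194*7*sqrt(3)) = 2625 + (105/97 - 21*sqrt(3)/194) = 254730/97 - 21*sqrt(3)/194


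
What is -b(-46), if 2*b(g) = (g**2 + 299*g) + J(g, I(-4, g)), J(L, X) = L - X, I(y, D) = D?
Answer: 5819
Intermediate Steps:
b(g) = g**2/2 + 299*g/2 (b(g) = ((g**2 + 299*g) + (g - g))/2 = ((g**2 + 299*g) + 0)/2 = (g**2 + 299*g)/2 = g**2/2 + 299*g/2)
-b(-46) = -(-46)*(299 - 46)/2 = -(-46)*253/2 = -1*(-5819) = 5819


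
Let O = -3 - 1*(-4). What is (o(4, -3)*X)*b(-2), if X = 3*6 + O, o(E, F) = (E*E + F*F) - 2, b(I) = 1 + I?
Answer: -437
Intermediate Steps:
O = 1 (O = -3 + 4 = 1)
o(E, F) = -2 + E**2 + F**2 (o(E, F) = (E**2 + F**2) - 2 = -2 + E**2 + F**2)
X = 19 (X = 3*6 + 1 = 18 + 1 = 19)
(o(4, -3)*X)*b(-2) = ((-2 + 4**2 + (-3)**2)*19)*(1 - 2) = ((-2 + 16 + 9)*19)*(-1) = (23*19)*(-1) = 437*(-1) = -437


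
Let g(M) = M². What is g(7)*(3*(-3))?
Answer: -441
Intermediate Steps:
g(7)*(3*(-3)) = 7²*(3*(-3)) = 49*(-9) = -441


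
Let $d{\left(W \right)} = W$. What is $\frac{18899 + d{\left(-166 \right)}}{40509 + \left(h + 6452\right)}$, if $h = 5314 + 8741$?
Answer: $\frac{18733}{61016} \approx 0.30702$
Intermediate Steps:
$h = 14055$
$\frac{18899 + d{\left(-166 \right)}}{40509 + \left(h + 6452\right)} = \frac{18899 - 166}{40509 + \left(14055 + 6452\right)} = \frac{18733}{40509 + 20507} = \frac{18733}{61016}$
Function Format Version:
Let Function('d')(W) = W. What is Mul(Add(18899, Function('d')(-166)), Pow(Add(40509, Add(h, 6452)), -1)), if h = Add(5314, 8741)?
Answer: Rational(18733, 61016) ≈ 0.30702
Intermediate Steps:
h = 14055
Mul(Add(18899, Function('d')(-166)), Pow(Add(40509, Add(h, 6452)), -1)) = Mul(Add(18899, -166), Pow(Add(40509, Add(14055, 6452)), -1)) = Mul(18733, Pow(Add(40509, 20507), -1)) = Mul(18733, Pow(61016, -1)) = Mul(18733, Rational(1, 61016)) = Rational(18733, 61016)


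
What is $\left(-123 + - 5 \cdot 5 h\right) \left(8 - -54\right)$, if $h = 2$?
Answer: $-10726$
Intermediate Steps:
$\left(-123 + - 5 \cdot 5 h\right) \left(8 - -54\right) = \left(-123 + - 5 \cdot 5 \cdot 2\right) \left(8 - -54\right) = \left(-123 + \left(-1\right) 25 \cdot 2\right) \left(8 + 54\right) = \left(-123 - 50\right) 62 = \left(-173\right) 62 = -10726$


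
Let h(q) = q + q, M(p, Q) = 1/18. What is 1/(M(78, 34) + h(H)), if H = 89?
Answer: 18/3205 ≈ 0.0056162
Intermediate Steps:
M(p, Q) = 1/18
h(q) = 2*q
1/(M(78, 34) + h(H)) = 1/(1/18 + 2*89) = 1/(1/18 + 178) = 1/(3205/18) = 18/3205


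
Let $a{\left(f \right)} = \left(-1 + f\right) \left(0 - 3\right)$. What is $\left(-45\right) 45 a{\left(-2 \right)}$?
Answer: $-18225$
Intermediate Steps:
$a{\left(f \right)} = 3 - 3 f$ ($a{\left(f \right)} = \left(-1 + f\right) \left(-3\right) = 3 - 3 f$)
$\left(-45\right) 45 a{\left(-2 \right)} = \left(-45\right) 45 \left(3 - -6\right) = - 2025 \left(3 + 6\right) = \left(-2025\right) 9 = -18225$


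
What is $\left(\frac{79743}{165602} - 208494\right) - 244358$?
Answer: $- \frac{74993117161}{165602} \approx -4.5285 \cdot 10^{5}$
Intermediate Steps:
$\left(\frac{79743}{165602} - 208494\right) - 244358 = - \frac{34526943645}{165602} - 244358 = - \frac{74993117161}{165602}$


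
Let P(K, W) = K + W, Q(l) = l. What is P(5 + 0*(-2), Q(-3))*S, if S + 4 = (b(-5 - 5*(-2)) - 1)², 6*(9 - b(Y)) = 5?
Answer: 1705/18 ≈ 94.722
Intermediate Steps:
b(Y) = 49/6 (b(Y) = 9 - ⅙*5 = 9 - ⅚ = 49/6)
S = 1705/36 (S = -4 + (49/6 - 1)² = -4 + (43/6)² = -4 + 1849/36 = 1705/36 ≈ 47.361)
P(5 + 0*(-2), Q(-3))*S = ((5 + 0*(-2)) - 3)*(1705/36) = ((5 + 0) - 3)*(1705/36) = (5 - 3)*(1705/36) = 2*(1705/36) = 1705/18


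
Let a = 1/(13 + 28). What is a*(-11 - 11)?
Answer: -22/41 ≈ -0.53658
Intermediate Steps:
a = 1/41 ≈ 0.024390
a*(-11 - 11) = (-11 - 11)/41 = (1/41)*(-22) = -22/41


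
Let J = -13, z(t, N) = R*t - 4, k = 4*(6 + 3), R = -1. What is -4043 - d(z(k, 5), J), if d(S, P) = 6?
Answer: -4049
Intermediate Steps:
k = 36 (k = 4*9 = 36)
z(t, N) = -4 - t (z(t, N) = -t - 4 = -4 - t)
-4043 - d(z(k, 5), J) = -4043 - 1*6 = -4043 - 6 = -4049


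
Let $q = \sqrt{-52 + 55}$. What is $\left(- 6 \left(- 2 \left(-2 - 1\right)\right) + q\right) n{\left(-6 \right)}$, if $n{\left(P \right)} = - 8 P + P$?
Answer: $-1512 + 42 \sqrt{3} \approx -1439.3$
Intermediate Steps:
$n{\left(P \right)} = - 7 P$
$q = \sqrt{3} \approx 1.732$
$\left(- 6 \left(- 2 \left(-2 - 1\right)\right) + q\right) n{\left(-6 \right)} = \left(- 6 \left(- 2 \left(-2 - 1\right)\right) + \sqrt{3}\right) \left(\left(-7\right) \left(-6\right)\right) = \left(- 6 \left(\left(-2\right) \left(-3\right)\right) + \sqrt{3}\right) 42 = \left(\left(-6\right) 6 + \sqrt{3}\right) 42 = \left(-36 + \sqrt{3}\right) 42 = -1512 + 42 \sqrt{3}$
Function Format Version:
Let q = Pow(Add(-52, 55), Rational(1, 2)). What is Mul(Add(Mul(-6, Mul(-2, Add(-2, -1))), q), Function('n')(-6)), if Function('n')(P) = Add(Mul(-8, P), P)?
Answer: Add(-1512, Mul(42, Pow(3, Rational(1, 2)))) ≈ -1439.3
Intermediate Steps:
Function('n')(P) = Mul(-7, P)
q = Pow(3, Rational(1, 2)) ≈ 1.7320
Mul(Add(Mul(-6, Mul(-2, Add(-2, -1))), q), Function('n')(-6)) = Mul(Add(Mul(-6, Mul(-2, Add(-2, -1))), Pow(3, Rational(1, 2))), Mul(-7, -6)) = Mul(Add(Mul(-6, Mul(-2, -3)), Pow(3, Rational(1, 2))), 42) = Mul(Add(Mul(-6, 6), Pow(3, Rational(1, 2))), 42) = Mul(Add(-36, Pow(3, Rational(1, 2))), 42) = Add(-1512, Mul(42, Pow(3, Rational(1, 2))))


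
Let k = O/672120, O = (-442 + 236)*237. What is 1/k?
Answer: -112020/8137 ≈ -13.767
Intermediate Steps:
O = -48822 (O = -206*237 = -48822)
k = -8137/112020 (k = -48822/672120 = -48822*1/672120 = -8137/112020 ≈ -0.072639)
1/k = 1/(-8137/112020) = -112020/8137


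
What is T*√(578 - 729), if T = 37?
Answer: 37*I*√151 ≈ 454.66*I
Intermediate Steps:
T*√(578 - 729) = 37*√(578 - 729) = 37*√(-151) = 37*(I*√151) = 37*I*√151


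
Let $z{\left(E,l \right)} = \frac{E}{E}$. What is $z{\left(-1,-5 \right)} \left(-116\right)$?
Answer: $-116$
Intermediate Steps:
$z{\left(E,l \right)} = 1$
$z{\left(-1,-5 \right)} \left(-116\right) = 1 \left(-116\right) = -116$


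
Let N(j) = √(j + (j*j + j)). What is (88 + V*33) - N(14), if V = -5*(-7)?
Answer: 1243 - 4*√14 ≈ 1228.0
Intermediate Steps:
V = 35
N(j) = √(j² + 2*j) (N(j) = √(j + (j² + j)) = √(j + (j + j²)) = √(j² + 2*j))
(88 + V*33) - N(14) = (88 + 35*33) - √(14*(2 + 14)) = (88 + 1155) - √(14*16) = 1243 - √224 = 1243 - 4*√14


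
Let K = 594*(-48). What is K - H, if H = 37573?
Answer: -66085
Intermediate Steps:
K = -28512
K - H = -28512 - 1*37573 = -28512 - 37573 = -66085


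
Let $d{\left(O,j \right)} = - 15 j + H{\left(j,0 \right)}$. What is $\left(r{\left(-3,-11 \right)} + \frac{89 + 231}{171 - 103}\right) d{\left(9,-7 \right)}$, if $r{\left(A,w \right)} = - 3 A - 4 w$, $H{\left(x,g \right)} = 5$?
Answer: $\frac{107910}{17} \approx 6347.6$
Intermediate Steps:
$r{\left(A,w \right)} = - 4 w - 3 A$
$d{\left(O,j \right)} = 5 - 15 j$ ($d{\left(O,j \right)} = - 15 j + 5 = 5 - 15 j$)
$\left(r{\left(-3,-11 \right)} + \frac{89 + 231}{171 - 103}\right) d{\left(9,-7 \right)} = \left(\left(\left(-4\right) \left(-11\right) - -9\right) + \frac{89 + 231}{171 - 103}\right) \left(5 - -105\right) = \left(\left(44 + 9\right) + \frac{320}{68}\right) \left(5 + 105\right) = \left(53 + 320 \cdot \frac{1}{68}\right) 110 = \left(53 + \frac{80}{17}\right) 110 = \frac{981}{17} \cdot 110 = \frac{107910}{17}$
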